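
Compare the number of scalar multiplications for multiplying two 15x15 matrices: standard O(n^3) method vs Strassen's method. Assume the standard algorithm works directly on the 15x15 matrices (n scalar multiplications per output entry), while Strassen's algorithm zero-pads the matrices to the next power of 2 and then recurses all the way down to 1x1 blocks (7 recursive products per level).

Matrix multiplication for 15x15 matrices:

Strassen's algorithm requires power-of-2 dimensions. Pad 15x15 to 16x16 (next power of 2).

Standard algorithm: 15^3 = 3375 multiplications
Strassen's algorithm: 7^(log2(16)) = 7^4 = 2401 multiplications
Savings: 3375 - 2401 = 974 multiplications

Standard: 3375 multiplications (15^3). Strassen: 2401 multiplications (7^4, after padding to 16x16). Strassen reduces 8 recursive multiplications to 7 at each level.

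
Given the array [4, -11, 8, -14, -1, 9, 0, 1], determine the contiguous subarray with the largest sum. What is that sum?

Using Kadane's algorithm on [4, -11, 8, -14, -1, 9, 0, 1]:

Scanning through the array:
Position 1 (value -11): max_ending_here = -7, max_so_far = 4
Position 2 (value 8): max_ending_here = 8, max_so_far = 8
Position 3 (value -14): max_ending_here = -6, max_so_far = 8
Position 4 (value -1): max_ending_here = -1, max_so_far = 8
Position 5 (value 9): max_ending_here = 9, max_so_far = 9
Position 6 (value 0): max_ending_here = 9, max_so_far = 9
Position 7 (value 1): max_ending_here = 10, max_so_far = 10

Maximum subarray: [9, 0, 1]
Maximum sum: 10

The maximum subarray is [9, 0, 1] with sum 10. This subarray runs from index 5 to index 7.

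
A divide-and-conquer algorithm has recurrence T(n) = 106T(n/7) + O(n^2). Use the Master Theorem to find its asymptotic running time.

Master Theorem for T(n) = 106T(n/7) + O(n^2):

a = 106, b = 7, c = 2
log_b(a) = log_7(106) = 2.3965

Case 1: c = 2 < log_7(106) = 2.3965
T(n) = O(n^(log_7 106))

For T(n) = 106T(n/7) + O(n^2): log_7(106) = 2.3965. This is Case 1 of the Master Theorem (c < log_b(a), work dominated by leaves), giving O(n^(log_7 106)).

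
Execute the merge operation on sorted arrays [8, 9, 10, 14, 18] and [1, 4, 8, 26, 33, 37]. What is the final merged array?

Merging process:

Compare 8 vs 1: take 1 from right. Merged: [1]
Compare 8 vs 4: take 4 from right. Merged: [1, 4]
Compare 8 vs 8: take 8 from left. Merged: [1, 4, 8]
Compare 9 vs 8: take 8 from right. Merged: [1, 4, 8, 8]
Compare 9 vs 26: take 9 from left. Merged: [1, 4, 8, 8, 9]
Compare 10 vs 26: take 10 from left. Merged: [1, 4, 8, 8, 9, 10]
Compare 14 vs 26: take 14 from left. Merged: [1, 4, 8, 8, 9, 10, 14]
Compare 18 vs 26: take 18 from left. Merged: [1, 4, 8, 8, 9, 10, 14, 18]
Append remaining from right: [26, 33, 37]. Merged: [1, 4, 8, 8, 9, 10, 14, 18, 26, 33, 37]

Final merged array: [1, 4, 8, 8, 9, 10, 14, 18, 26, 33, 37]
Total comparisons: 8

The merged array is [1, 4, 8, 8, 9, 10, 14, 18, 26, 33, 37], requiring 8 comparisons. The merge step runs in O(n) time where n is the total number of elements.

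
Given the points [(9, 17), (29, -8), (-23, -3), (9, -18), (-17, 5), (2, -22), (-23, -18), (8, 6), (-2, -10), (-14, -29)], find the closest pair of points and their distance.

Computing all pairwise distances among 10 points:

d((9, 17), (29, -8)) = 32.0156
d((9, 17), (-23, -3)) = 37.7359
d((9, 17), (9, -18)) = 35.0
d((9, 17), (-17, 5)) = 28.6356
d((9, 17), (2, -22)) = 39.6232
d((9, 17), (-23, -18)) = 47.4236
d((9, 17), (8, 6)) = 11.0454
d((9, 17), (-2, -10)) = 29.1548
d((9, 17), (-14, -29)) = 51.4296
d((29, -8), (-23, -3)) = 52.2398
d((29, -8), (9, -18)) = 22.3607
d((29, -8), (-17, 5)) = 47.8017
d((29, -8), (2, -22)) = 30.4138
d((29, -8), (-23, -18)) = 52.9528
d((29, -8), (8, 6)) = 25.2389
d((29, -8), (-2, -10)) = 31.0644
d((29, -8), (-14, -29)) = 47.8539
d((-23, -3), (9, -18)) = 35.3412
d((-23, -3), (-17, 5)) = 10.0
d((-23, -3), (2, -22)) = 31.4006
d((-23, -3), (-23, -18)) = 15.0
d((-23, -3), (8, 6)) = 32.28
d((-23, -3), (-2, -10)) = 22.1359
d((-23, -3), (-14, -29)) = 27.5136
d((9, -18), (-17, 5)) = 34.7131
d((9, -18), (2, -22)) = 8.0623 <-- minimum
d((9, -18), (-23, -18)) = 32.0
d((9, -18), (8, 6)) = 24.0208
d((9, -18), (-2, -10)) = 13.6015
d((9, -18), (-14, -29)) = 25.4951
d((-17, 5), (2, -22)) = 33.0151
d((-17, 5), (-23, -18)) = 23.7697
d((-17, 5), (8, 6)) = 25.02
d((-17, 5), (-2, -10)) = 21.2132
d((-17, 5), (-14, -29)) = 34.1321
d((2, -22), (-23, -18)) = 25.318
d((2, -22), (8, 6)) = 28.6356
d((2, -22), (-2, -10)) = 12.6491
d((2, -22), (-14, -29)) = 17.4642
d((-23, -18), (8, 6)) = 39.2046
d((-23, -18), (-2, -10)) = 22.4722
d((-23, -18), (-14, -29)) = 14.2127
d((8, 6), (-2, -10)) = 18.868
d((8, 6), (-14, -29)) = 41.3401
d((-2, -10), (-14, -29)) = 22.4722

Closest pair: (9, -18) and (2, -22) with distance 8.0623

The closest pair is (9, -18) and (2, -22) with Euclidean distance 8.0623. For 10 points, brute-force pairwise comparison is shown above. For large n, the divide-and-conquer algorithm (sort by x, recurse on halves, check the dividing strip) achieves O(n log n).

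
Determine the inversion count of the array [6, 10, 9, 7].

Finding inversions in [6, 10, 9, 7]:

(1, 2): arr[1]=10 > arr[2]=9
(1, 3): arr[1]=10 > arr[3]=7
(2, 3): arr[2]=9 > arr[3]=7

Total inversions: 3

The array has 3 inversion(s): (1,2), (1,3), (2,3). Each pair (i,j) satisfies i < j and arr[i] > arr[j].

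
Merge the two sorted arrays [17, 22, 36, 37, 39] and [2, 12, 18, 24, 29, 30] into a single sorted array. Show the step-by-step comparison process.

Merging process:

Compare 17 vs 2: take 2 from right. Merged: [2]
Compare 17 vs 12: take 12 from right. Merged: [2, 12]
Compare 17 vs 18: take 17 from left. Merged: [2, 12, 17]
Compare 22 vs 18: take 18 from right. Merged: [2, 12, 17, 18]
Compare 22 vs 24: take 22 from left. Merged: [2, 12, 17, 18, 22]
Compare 36 vs 24: take 24 from right. Merged: [2, 12, 17, 18, 22, 24]
Compare 36 vs 29: take 29 from right. Merged: [2, 12, 17, 18, 22, 24, 29]
Compare 36 vs 30: take 30 from right. Merged: [2, 12, 17, 18, 22, 24, 29, 30]
Append remaining from left: [36, 37, 39]. Merged: [2, 12, 17, 18, 22, 24, 29, 30, 36, 37, 39]

Final merged array: [2, 12, 17, 18, 22, 24, 29, 30, 36, 37, 39]
Total comparisons: 8

The merged array is [2, 12, 17, 18, 22, 24, 29, 30, 36, 37, 39], requiring 8 comparisons. The merge step runs in O(n) time where n is the total number of elements.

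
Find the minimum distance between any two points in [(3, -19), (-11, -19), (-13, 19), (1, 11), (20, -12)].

Computing all pairwise distances among 5 points:

d((3, -19), (-11, -19)) = 14.0 <-- minimum
d((3, -19), (-13, 19)) = 41.2311
d((3, -19), (1, 11)) = 30.0666
d((3, -19), (20, -12)) = 18.3848
d((-11, -19), (-13, 19)) = 38.0526
d((-11, -19), (1, 11)) = 32.311
d((-11, -19), (20, -12)) = 31.7805
d((-13, 19), (1, 11)) = 16.1245
d((-13, 19), (20, -12)) = 45.2769
d((1, 11), (20, -12)) = 29.8329

Closest pair: (3, -19) and (-11, -19) with distance 14.0

The closest pair is (3, -19) and (-11, -19) with Euclidean distance 14.0. For 5 points, brute-force pairwise comparison is shown above. For large n, the divide-and-conquer algorithm (sort by x, recurse on halves, check the dividing strip) achieves O(n log n).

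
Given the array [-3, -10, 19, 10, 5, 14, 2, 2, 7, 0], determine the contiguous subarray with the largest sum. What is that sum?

Using Kadane's algorithm on [-3, -10, 19, 10, 5, 14, 2, 2, 7, 0]:

Scanning through the array:
Position 1 (value -10): max_ending_here = -10, max_so_far = -3
Position 2 (value 19): max_ending_here = 19, max_so_far = 19
Position 3 (value 10): max_ending_here = 29, max_so_far = 29
Position 4 (value 5): max_ending_here = 34, max_so_far = 34
Position 5 (value 14): max_ending_here = 48, max_so_far = 48
Position 6 (value 2): max_ending_here = 50, max_so_far = 50
Position 7 (value 2): max_ending_here = 52, max_so_far = 52
Position 8 (value 7): max_ending_here = 59, max_so_far = 59
Position 9 (value 0): max_ending_here = 59, max_so_far = 59

Maximum subarray: [19, 10, 5, 14, 2, 2, 7]
Maximum sum: 59

The maximum subarray is [19, 10, 5, 14, 2, 2, 7] with sum 59. This subarray runs from index 2 to index 8.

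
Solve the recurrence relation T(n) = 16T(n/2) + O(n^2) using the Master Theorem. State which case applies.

Master Theorem for T(n) = 16T(n/2) + O(n^2):

a = 16, b = 2, c = 2
log_b(a) = log_2(16) = 4.0000

Case 1: c = 2 < log_2(16) = 4.0000
T(n) = O(n^(log_2 16)) = O(n^4)

For T(n) = 16T(n/2) + O(n^2): log_2(16) = 4.0000. This is Case 1 of the Master Theorem (c < log_b(a), work dominated by leaves), giving O(n^4).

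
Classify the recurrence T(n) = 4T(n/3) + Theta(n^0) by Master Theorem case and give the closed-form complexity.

Master Theorem for T(n) = 4T(n/3) + O(n^0):

a = 4, b = 3, c = 0
log_b(a) = log_3(4) = 1.2619

Case 1: c = 0 < log_3(4) = 1.2619
T(n) = O(n^(log_3 4))

For T(n) = 4T(n/3) + O(n^0): log_3(4) = 1.2619. This is Case 1 of the Master Theorem (c < log_b(a), work dominated by leaves), giving O(n^(log_3 4)).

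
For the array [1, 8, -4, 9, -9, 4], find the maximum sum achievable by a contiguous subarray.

Using Kadane's algorithm on [1, 8, -4, 9, -9, 4]:

Scanning through the array:
Position 1 (value 8): max_ending_here = 9, max_so_far = 9
Position 2 (value -4): max_ending_here = 5, max_so_far = 9
Position 3 (value 9): max_ending_here = 14, max_so_far = 14
Position 4 (value -9): max_ending_here = 5, max_so_far = 14
Position 5 (value 4): max_ending_here = 9, max_so_far = 14

Maximum subarray: [1, 8, -4, 9]
Maximum sum: 14

The maximum subarray is [1, 8, -4, 9] with sum 14. This subarray runs from index 0 to index 3.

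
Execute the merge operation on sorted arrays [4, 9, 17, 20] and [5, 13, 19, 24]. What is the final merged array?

Merging process:

Compare 4 vs 5: take 4 from left. Merged: [4]
Compare 9 vs 5: take 5 from right. Merged: [4, 5]
Compare 9 vs 13: take 9 from left. Merged: [4, 5, 9]
Compare 17 vs 13: take 13 from right. Merged: [4, 5, 9, 13]
Compare 17 vs 19: take 17 from left. Merged: [4, 5, 9, 13, 17]
Compare 20 vs 19: take 19 from right. Merged: [4, 5, 9, 13, 17, 19]
Compare 20 vs 24: take 20 from left. Merged: [4, 5, 9, 13, 17, 19, 20]
Append remaining from right: [24]. Merged: [4, 5, 9, 13, 17, 19, 20, 24]

Final merged array: [4, 5, 9, 13, 17, 19, 20, 24]
Total comparisons: 7

The merged array is [4, 5, 9, 13, 17, 19, 20, 24], requiring 7 comparisons. The merge step runs in O(n) time where n is the total number of elements.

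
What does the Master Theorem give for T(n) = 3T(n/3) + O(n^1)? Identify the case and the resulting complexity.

Master Theorem for T(n) = 3T(n/3) + O(n^1):

a = 3, b = 3, c = 1
log_b(a) = log_3(3) = 1.0000

Case 2: c = 1 = log_3(3) = 1.0000
T(n) = O(n^1 log n) = O(n log n)

For T(n) = 3T(n/3) + O(n^1): log_3(3) = 1.0000. This is Case 2 of the Master Theorem (c = log_b(a), equal work at all levels), giving O(n log n).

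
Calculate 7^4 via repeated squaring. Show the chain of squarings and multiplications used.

Computing 7^4 by squaring (build up from 7^1; each line after the first costs one multiplication):

7^1 = 7
7^2 = (7^1)^2 = 7^2 = 49
7^4 = (7^2)^2 = 49^2 = 2401

Result: 2401
Multiplications needed: 2 (2 lines after 7^1)

7^4 = 2401. Using exponentiation by squaring, this requires 2 multiplications. The key idea: if the exponent is even, square the half-power; if odd, multiply by the base once.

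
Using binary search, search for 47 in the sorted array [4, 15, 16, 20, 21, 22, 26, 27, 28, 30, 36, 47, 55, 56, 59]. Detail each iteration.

Binary search for 47 in [4, 15, 16, 20, 21, 22, 26, 27, 28, 30, 36, 47, 55, 56, 59]:

lo=0, hi=14, mid=7, arr[mid]=27 -> 27 < 47, search right half
lo=8, hi=14, mid=11, arr[mid]=47 -> Found target at index 11!

Binary search finds 47 at index 11 after 2 comparisons. The search repeatedly halves the search space by comparing with the middle element.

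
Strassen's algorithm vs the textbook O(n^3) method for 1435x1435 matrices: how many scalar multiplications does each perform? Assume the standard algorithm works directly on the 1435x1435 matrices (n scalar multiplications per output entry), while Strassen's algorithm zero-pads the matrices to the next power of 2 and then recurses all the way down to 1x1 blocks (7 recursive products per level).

Matrix multiplication for 1435x1435 matrices:

Strassen's algorithm requires power-of-2 dimensions. Pad 1435x1435 to 2048x2048 (next power of 2).

Standard algorithm: 1435^3 = 2954987875 multiplications
Strassen's algorithm: 7^(log2(2048)) = 7^11 = 1977326743 multiplications
Savings: 2954987875 - 1977326743 = 977661132 multiplications

Standard: 2954987875 multiplications (1435^3). Strassen: 1977326743 multiplications (7^11, after padding to 2048x2048). Strassen reduces 8 recursive multiplications to 7 at each level.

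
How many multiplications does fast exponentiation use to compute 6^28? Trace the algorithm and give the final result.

Computing 6^28 by squaring (build up from 6^1; each line after the first costs one multiplication):

6^1 = 6
6^2 = (6^1)^2 = 6^2 = 36
6^3 = 6 * 6^2 = 6 * 36 = 216
6^6 = (6^3)^2 = 216^2 = 46656
6^7 = 6 * 6^6 = 6 * 46656 = 279936
6^14 = (6^7)^2 = 279936^2 = 78364164096
6^28 = (6^14)^2 = 78364164096^2 = 6140942214464815497216

Result: 6140942214464815497216
Multiplications needed: 6 (6 lines after 6^1)

6^28 = 6140942214464815497216. Using exponentiation by squaring, this requires 6 multiplications. The key idea: if the exponent is even, square the half-power; if odd, multiply by the base once.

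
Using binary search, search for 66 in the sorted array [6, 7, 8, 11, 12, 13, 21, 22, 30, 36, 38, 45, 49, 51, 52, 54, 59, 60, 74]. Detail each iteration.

Binary search for 66 in [6, 7, 8, 11, 12, 13, 21, 22, 30, 36, 38, 45, 49, 51, 52, 54, 59, 60, 74]:

lo=0, hi=18, mid=9, arr[mid]=36 -> 36 < 66, search right half
lo=10, hi=18, mid=14, arr[mid]=52 -> 52 < 66, search right half
lo=15, hi=18, mid=16, arr[mid]=59 -> 59 < 66, search right half
lo=17, hi=18, mid=17, arr[mid]=60 -> 60 < 66, search right half
lo=18, hi=18, mid=18, arr[mid]=74 -> 74 > 66, search left half
lo=18 > hi=17, target 66 not found

Binary search determines that 66 is not in the array after 5 comparisons. The search space was exhausted without finding the target.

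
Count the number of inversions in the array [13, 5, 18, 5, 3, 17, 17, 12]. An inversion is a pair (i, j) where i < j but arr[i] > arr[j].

Finding inversions in [13, 5, 18, 5, 3, 17, 17, 12]:

(0, 1): arr[0]=13 > arr[1]=5
(0, 3): arr[0]=13 > arr[3]=5
(0, 4): arr[0]=13 > arr[4]=3
(0, 7): arr[0]=13 > arr[7]=12
(1, 4): arr[1]=5 > arr[4]=3
(2, 3): arr[2]=18 > arr[3]=5
(2, 4): arr[2]=18 > arr[4]=3
(2, 5): arr[2]=18 > arr[5]=17
(2, 6): arr[2]=18 > arr[6]=17
(2, 7): arr[2]=18 > arr[7]=12
(3, 4): arr[3]=5 > arr[4]=3
(5, 7): arr[5]=17 > arr[7]=12
(6, 7): arr[6]=17 > arr[7]=12

Total inversions: 13

The array has 13 inversion(s): (0,1), (0,3), (0,4), (0,7), (1,4), (2,3), (2,4), (2,5), (2,6), (2,7), (3,4), (5,7), (6,7). Each pair (i,j) satisfies i < j and arr[i] > arr[j].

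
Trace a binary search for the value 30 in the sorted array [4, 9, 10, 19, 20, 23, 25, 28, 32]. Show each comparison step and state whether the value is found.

Binary search for 30 in [4, 9, 10, 19, 20, 23, 25, 28, 32]:

lo=0, hi=8, mid=4, arr[mid]=20 -> 20 < 30, search right half
lo=5, hi=8, mid=6, arr[mid]=25 -> 25 < 30, search right half
lo=7, hi=8, mid=7, arr[mid]=28 -> 28 < 30, search right half
lo=8, hi=8, mid=8, arr[mid]=32 -> 32 > 30, search left half
lo=8 > hi=7, target 30 not found

Binary search determines that 30 is not in the array after 4 comparisons. The search space was exhausted without finding the target.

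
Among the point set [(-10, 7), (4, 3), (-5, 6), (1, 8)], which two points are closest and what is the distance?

Computing all pairwise distances among 4 points:

d((-10, 7), (4, 3)) = 14.5602
d((-10, 7), (-5, 6)) = 5.099 <-- minimum
d((-10, 7), (1, 8)) = 11.0454
d((4, 3), (-5, 6)) = 9.4868
d((4, 3), (1, 8)) = 5.831
d((-5, 6), (1, 8)) = 6.3246

Closest pair: (-10, 7) and (-5, 6) with distance 5.099

The closest pair is (-10, 7) and (-5, 6) with Euclidean distance 5.099. For 4 points, brute-force pairwise comparison is shown above. For large n, the divide-and-conquer algorithm (sort by x, recurse on halves, check the dividing strip) achieves O(n log n).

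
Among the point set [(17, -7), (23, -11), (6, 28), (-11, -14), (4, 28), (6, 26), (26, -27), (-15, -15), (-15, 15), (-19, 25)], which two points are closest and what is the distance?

Computing all pairwise distances among 10 points:

d((17, -7), (23, -11)) = 7.2111
d((17, -7), (6, 28)) = 36.6879
d((17, -7), (-11, -14)) = 28.8617
d((17, -7), (4, 28)) = 37.3363
d((17, -7), (6, 26)) = 34.7851
d((17, -7), (26, -27)) = 21.9317
d((17, -7), (-15, -15)) = 32.9848
d((17, -7), (-15, 15)) = 38.833
d((17, -7), (-19, 25)) = 48.1664
d((23, -11), (6, 28)) = 42.5441
d((23, -11), (-11, -14)) = 34.1321
d((23, -11), (4, 28)) = 43.382
d((23, -11), (6, 26)) = 40.7185
d((23, -11), (26, -27)) = 16.2788
d((23, -11), (-15, -15)) = 38.2099
d((23, -11), (-15, 15)) = 46.0435
d((23, -11), (-19, 25)) = 55.3173
d((6, 28), (-11, -14)) = 45.31
d((6, 28), (4, 28)) = 2.0 <-- minimum
d((6, 28), (6, 26)) = 2.0 <-- minimum
d((6, 28), (26, -27)) = 58.5235
d((6, 28), (-15, -15)) = 47.8539
d((6, 28), (-15, 15)) = 24.6982
d((6, 28), (-19, 25)) = 25.1794
d((-11, -14), (4, 28)) = 44.5982
d((-11, -14), (6, 26)) = 43.4626
d((-11, -14), (26, -27)) = 39.2173
d((-11, -14), (-15, -15)) = 4.1231
d((-11, -14), (-15, 15)) = 29.2746
d((-11, -14), (-19, 25)) = 39.8121
d((4, 28), (6, 26)) = 2.8284
d((4, 28), (26, -27)) = 59.2368
d((4, 28), (-15, -15)) = 47.0106
d((4, 28), (-15, 15)) = 23.0217
d((4, 28), (-19, 25)) = 23.1948
d((6, 26), (26, -27)) = 56.648
d((6, 26), (-15, -15)) = 46.0652
d((6, 26), (-15, 15)) = 23.7065
d((6, 26), (-19, 25)) = 25.02
d((26, -27), (-15, -15)) = 42.72
d((26, -27), (-15, 15)) = 58.6941
d((26, -27), (-19, 25)) = 68.7677
d((-15, -15), (-15, 15)) = 30.0
d((-15, -15), (-19, 25)) = 40.1995
d((-15, 15), (-19, 25)) = 10.7703

Minimum distance: 2.0 (tie among 2 pairs: (6, 28) and (4, 28); (6, 28) and (6, 26))

The minimum Euclidean distance is 2.0. There is a tie: 2 pairs achieve this minimum — (6, 28) and (4, 28); (6, 28) and (6, 26). Any of these is a valid closest pair. For 10 points, brute-force pairwise comparison is shown above. For large n, the divide-and-conquer algorithm (sort by x, recurse on halves, check the dividing strip) achieves O(n log n).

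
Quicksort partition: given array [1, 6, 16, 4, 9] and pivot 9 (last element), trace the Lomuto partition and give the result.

Lomuto partition with pivot = 9:

Initial array: [1, 6, 16, 4, 9]

arr[0]=1 <= 9: swap with position 0, array becomes [1, 6, 16, 4, 9]
arr[1]=6 <= 9: swap with position 1, array becomes [1, 6, 16, 4, 9]
arr[2]=16 > 9: no swap
arr[3]=4 <= 9: swap with position 2, array becomes [1, 6, 4, 16, 9]

Place pivot at position 3: [1, 6, 4, 9, 16]
Pivot position: 3

After partitioning with pivot 9, the array becomes [1, 6, 4, 9, 16]. The pivot is placed at index 3. All elements to the left of the pivot are <= 9, and all elements to the right are > 9.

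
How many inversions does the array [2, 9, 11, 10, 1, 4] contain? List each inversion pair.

Finding inversions in [2, 9, 11, 10, 1, 4]:

(0, 4): arr[0]=2 > arr[4]=1
(1, 4): arr[1]=9 > arr[4]=1
(1, 5): arr[1]=9 > arr[5]=4
(2, 3): arr[2]=11 > arr[3]=10
(2, 4): arr[2]=11 > arr[4]=1
(2, 5): arr[2]=11 > arr[5]=4
(3, 4): arr[3]=10 > arr[4]=1
(3, 5): arr[3]=10 > arr[5]=4

Total inversions: 8

The array has 8 inversion(s): (0,4), (1,4), (1,5), (2,3), (2,4), (2,5), (3,4), (3,5). Each pair (i,j) satisfies i < j and arr[i] > arr[j].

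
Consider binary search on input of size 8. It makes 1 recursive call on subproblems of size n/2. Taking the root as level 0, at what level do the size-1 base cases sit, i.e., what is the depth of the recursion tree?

For divide and conquer with division factor 2:

Problem sizes at each level:
Level 0: 8
Level 1: 4
Level 2: 2
Level 3: 1

The root is level 0 and the size-1 base case is level 3 (the tree spans levels 0 through 3, i.e. 4 levels counting the root), so the depth is the number of divisions: log_2(8) = 3

The recursion tree depth is log_2(8) = 3. At each level, the problem size is divided by 2, so it takes 3 divisions to reduce to a base case of size 1. The algorithm makes 1 recursive call at each level.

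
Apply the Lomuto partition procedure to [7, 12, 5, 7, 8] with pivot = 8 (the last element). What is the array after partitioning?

Lomuto partition with pivot = 8:

Initial array: [7, 12, 5, 7, 8]

arr[0]=7 <= 8: swap with position 0, array becomes [7, 12, 5, 7, 8]
arr[1]=12 > 8: no swap
arr[2]=5 <= 8: swap with position 1, array becomes [7, 5, 12, 7, 8]
arr[3]=7 <= 8: swap with position 2, array becomes [7, 5, 7, 12, 8]

Place pivot at position 3: [7, 5, 7, 8, 12]
Pivot position: 3

After partitioning with pivot 8, the array becomes [7, 5, 7, 8, 12]. The pivot is placed at index 3. All elements to the left of the pivot are <= 8, and all elements to the right are > 8.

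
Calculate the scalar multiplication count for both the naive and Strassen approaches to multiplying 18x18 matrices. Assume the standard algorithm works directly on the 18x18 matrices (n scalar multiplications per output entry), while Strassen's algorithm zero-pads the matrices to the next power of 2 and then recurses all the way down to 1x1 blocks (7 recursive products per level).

Matrix multiplication for 18x18 matrices:

Strassen's algorithm requires power-of-2 dimensions. Pad 18x18 to 32x32 (next power of 2).

Standard algorithm: 18^3 = 5832 multiplications
Strassen's algorithm: 7^(log2(32)) = 7^5 = 16807 multiplications
Difference: 5832 - 16807 = -10975 (Strassen uses MORE here due to padding overhead — for small or just-over-power-of-2 n, padding can outweigh the per-level savings)

Standard: 5832 multiplications (18^3). Strassen: 16807 multiplications (7^5, after padding to 32x32). Strassen reduces 8 recursive multiplications to 7 at each level.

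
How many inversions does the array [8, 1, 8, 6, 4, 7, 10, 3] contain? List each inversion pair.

Finding inversions in [8, 1, 8, 6, 4, 7, 10, 3]:

(0, 1): arr[0]=8 > arr[1]=1
(0, 3): arr[0]=8 > arr[3]=6
(0, 4): arr[0]=8 > arr[4]=4
(0, 5): arr[0]=8 > arr[5]=7
(0, 7): arr[0]=8 > arr[7]=3
(2, 3): arr[2]=8 > arr[3]=6
(2, 4): arr[2]=8 > arr[4]=4
(2, 5): arr[2]=8 > arr[5]=7
(2, 7): arr[2]=8 > arr[7]=3
(3, 4): arr[3]=6 > arr[4]=4
(3, 7): arr[3]=6 > arr[7]=3
(4, 7): arr[4]=4 > arr[7]=3
(5, 7): arr[5]=7 > arr[7]=3
(6, 7): arr[6]=10 > arr[7]=3

Total inversions: 14

The array has 14 inversion(s): (0,1), (0,3), (0,4), (0,5), (0,7), (2,3), (2,4), (2,5), (2,7), (3,4), (3,7), (4,7), (5,7), (6,7). Each pair (i,j) satisfies i < j and arr[i] > arr[j].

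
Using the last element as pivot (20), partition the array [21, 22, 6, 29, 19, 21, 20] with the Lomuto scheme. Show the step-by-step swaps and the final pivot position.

Lomuto partition with pivot = 20:

Initial array: [21, 22, 6, 29, 19, 21, 20]

arr[0]=21 > 20: no swap
arr[1]=22 > 20: no swap
arr[2]=6 <= 20: swap with position 0, array becomes [6, 22, 21, 29, 19, 21, 20]
arr[3]=29 > 20: no swap
arr[4]=19 <= 20: swap with position 1, array becomes [6, 19, 21, 29, 22, 21, 20]
arr[5]=21 > 20: no swap

Place pivot at position 2: [6, 19, 20, 29, 22, 21, 21]
Pivot position: 2

After partitioning with pivot 20, the array becomes [6, 19, 20, 29, 22, 21, 21]. The pivot is placed at index 2. All elements to the left of the pivot are <= 20, and all elements to the right are > 20.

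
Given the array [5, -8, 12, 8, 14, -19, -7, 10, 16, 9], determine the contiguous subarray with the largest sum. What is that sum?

Using Kadane's algorithm on [5, -8, 12, 8, 14, -19, -7, 10, 16, 9]:

Scanning through the array:
Position 1 (value -8): max_ending_here = -3, max_so_far = 5
Position 2 (value 12): max_ending_here = 12, max_so_far = 12
Position 3 (value 8): max_ending_here = 20, max_so_far = 20
Position 4 (value 14): max_ending_here = 34, max_so_far = 34
Position 5 (value -19): max_ending_here = 15, max_so_far = 34
Position 6 (value -7): max_ending_here = 8, max_so_far = 34
Position 7 (value 10): max_ending_here = 18, max_so_far = 34
Position 8 (value 16): max_ending_here = 34, max_so_far = 34
Position 9 (value 9): max_ending_here = 43, max_so_far = 43

Maximum subarray: [12, 8, 14, -19, -7, 10, 16, 9]
Maximum sum: 43

The maximum subarray is [12, 8, 14, -19, -7, 10, 16, 9] with sum 43. This subarray runs from index 2 to index 9.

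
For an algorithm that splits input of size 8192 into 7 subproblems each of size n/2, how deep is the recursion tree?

For divide and conquer with division factor 2:

Problem sizes at each level:
Level 0: 8192
Level 1: 4096
Level 2: 2048
Level 3: 1024
Level 4: 512
Level 5: 256
Level 6: 128
Level 7: 64
Level 8: 32
Level 9: 16
Level 10: 8
Level 11: 4
Level 12: 2
Level 13: 1

The root is level 0 and the size-1 base case is level 13 (the tree spans levels 0 through 13, i.e. 14 levels counting the root), so the depth is the number of divisions: log_2(8192) = 13

The recursion tree depth is log_2(8192) = 13. At each level, the problem size is divided by 2, so it takes 13 divisions to reduce to a base case of size 1. The algorithm makes 7 recursive calls at each level.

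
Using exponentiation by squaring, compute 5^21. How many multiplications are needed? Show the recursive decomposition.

Computing 5^21 by squaring (build up from 5^1; each line after the first costs one multiplication):

5^1 = 5
5^2 = (5^1)^2 = 5^2 = 25
5^4 = (5^2)^2 = 25^2 = 625
5^5 = 5 * 5^4 = 5 * 625 = 3125
5^10 = (5^5)^2 = 3125^2 = 9765625
5^20 = (5^10)^2 = 9765625^2 = 95367431640625
5^21 = 5 * 5^20 = 5 * 95367431640625 = 476837158203125

Result: 476837158203125
Multiplications needed: 6 (6 lines after 5^1)

5^21 = 476837158203125. Using exponentiation by squaring, this requires 6 multiplications. The key idea: if the exponent is even, square the half-power; if odd, multiply by the base once.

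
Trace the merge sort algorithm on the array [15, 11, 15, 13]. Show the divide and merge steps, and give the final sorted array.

Merge sort trace:

Split: [15, 11, 15, 13] -> [15, 11] and [15, 13]
  Split: [15, 11] -> [15] and [11]
  Merge: [15] + [11] -> [11, 15]
  Split: [15, 13] -> [15] and [13]
  Merge: [15] + [13] -> [13, 15]
Merge: [11, 15] + [13, 15] -> [11, 13, 15, 15]

Final sorted array: [11, 13, 15, 15]

The merge sort proceeds by recursively splitting the array and merging sorted halves.
After all merges, the sorted array is [11, 13, 15, 15].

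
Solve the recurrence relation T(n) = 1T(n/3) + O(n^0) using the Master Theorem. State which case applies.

Master Theorem for T(n) = 1T(n/3) + O(n^0):

a = 1, b = 3, c = 0
log_b(a) = log_3(1) = 0.0000

Case 2: c = 0 = log_3(1) = 0.0000
T(n) = O(n^0 log n) = O(log n)

For T(n) = 1T(n/3) + O(n^0): log_3(1) = 0.0000. This is Case 2 of the Master Theorem (c = log_b(a), equal work at all levels), giving O(log n).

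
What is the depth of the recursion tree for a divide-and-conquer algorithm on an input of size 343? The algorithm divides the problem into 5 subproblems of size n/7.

For divide and conquer with division factor 7:

Problem sizes at each level:
Level 0: 343
Level 1: 49
Level 2: 7
Level 3: 1

The root is level 0 and the size-1 base case is level 3 (the tree spans levels 0 through 3, i.e. 4 levels counting the root), so the depth is the number of divisions: log_7(343) = 3

The recursion tree depth is log_7(343) = 3. At each level, the problem size is divided by 7, so it takes 3 divisions to reduce to a base case of size 1. The algorithm makes 5 recursive calls at each level.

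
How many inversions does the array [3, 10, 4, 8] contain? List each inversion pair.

Finding inversions in [3, 10, 4, 8]:

(1, 2): arr[1]=10 > arr[2]=4
(1, 3): arr[1]=10 > arr[3]=8

Total inversions: 2

The array has 2 inversion(s): (1,2), (1,3). Each pair (i,j) satisfies i < j and arr[i] > arr[j].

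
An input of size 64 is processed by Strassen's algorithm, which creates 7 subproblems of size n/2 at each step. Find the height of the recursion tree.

For divide and conquer with division factor 2:

Problem sizes at each level:
Level 0: 64
Level 1: 32
Level 2: 16
Level 3: 8
Level 4: 4
Level 5: 2
Level 6: 1

The root is level 0 and the size-1 base case is level 6 (the tree spans levels 0 through 6, i.e. 7 levels counting the root), so the depth is the number of divisions: log_2(64) = 6

The recursion tree depth is log_2(64) = 6. At each level, the problem size is divided by 2, so it takes 6 divisions to reduce to a base case of size 1. The algorithm makes 7 recursive calls at each level.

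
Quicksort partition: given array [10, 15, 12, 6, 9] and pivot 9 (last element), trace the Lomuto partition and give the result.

Lomuto partition with pivot = 9:

Initial array: [10, 15, 12, 6, 9]

arr[0]=10 > 9: no swap
arr[1]=15 > 9: no swap
arr[2]=12 > 9: no swap
arr[3]=6 <= 9: swap with position 0, array becomes [6, 15, 12, 10, 9]

Place pivot at position 1: [6, 9, 12, 10, 15]
Pivot position: 1

After partitioning with pivot 9, the array becomes [6, 9, 12, 10, 15]. The pivot is placed at index 1. All elements to the left of the pivot are <= 9, and all elements to the right are > 9.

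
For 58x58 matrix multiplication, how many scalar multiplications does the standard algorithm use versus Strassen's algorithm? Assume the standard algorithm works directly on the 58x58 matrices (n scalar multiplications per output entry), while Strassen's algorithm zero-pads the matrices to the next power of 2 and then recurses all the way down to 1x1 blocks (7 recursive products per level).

Matrix multiplication for 58x58 matrices:

Strassen's algorithm requires power-of-2 dimensions. Pad 58x58 to 64x64 (next power of 2).

Standard algorithm: 58^3 = 195112 multiplications
Strassen's algorithm: 7^(log2(64)) = 7^6 = 117649 multiplications
Savings: 195112 - 117649 = 77463 multiplications

Standard: 195112 multiplications (58^3). Strassen: 117649 multiplications (7^6, after padding to 64x64). Strassen reduces 8 recursive multiplications to 7 at each level.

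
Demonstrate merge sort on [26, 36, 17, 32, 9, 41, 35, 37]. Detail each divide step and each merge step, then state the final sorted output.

Merge sort trace:

Split: [26, 36, 17, 32, 9, 41, 35, 37] -> [26, 36, 17, 32] and [9, 41, 35, 37]
  Split: [26, 36, 17, 32] -> [26, 36] and [17, 32]
    Split: [26, 36] -> [26] and [36]
    Merge: [26] + [36] -> [26, 36]
    Split: [17, 32] -> [17] and [32]
    Merge: [17] + [32] -> [17, 32]
  Merge: [26, 36] + [17, 32] -> [17, 26, 32, 36]
  Split: [9, 41, 35, 37] -> [9, 41] and [35, 37]
    Split: [9, 41] -> [9] and [41]
    Merge: [9] + [41] -> [9, 41]
    Split: [35, 37] -> [35] and [37]
    Merge: [35] + [37] -> [35, 37]
  Merge: [9, 41] + [35, 37] -> [9, 35, 37, 41]
Merge: [17, 26, 32, 36] + [9, 35, 37, 41] -> [9, 17, 26, 32, 35, 36, 37, 41]

Final sorted array: [9, 17, 26, 32, 35, 36, 37, 41]

The merge sort proceeds by recursively splitting the array and merging sorted halves.
After all merges, the sorted array is [9, 17, 26, 32, 35, 36, 37, 41].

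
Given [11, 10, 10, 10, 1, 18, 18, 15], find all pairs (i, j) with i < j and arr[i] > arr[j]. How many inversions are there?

Finding inversions in [11, 10, 10, 10, 1, 18, 18, 15]:

(0, 1): arr[0]=11 > arr[1]=10
(0, 2): arr[0]=11 > arr[2]=10
(0, 3): arr[0]=11 > arr[3]=10
(0, 4): arr[0]=11 > arr[4]=1
(1, 4): arr[1]=10 > arr[4]=1
(2, 4): arr[2]=10 > arr[4]=1
(3, 4): arr[3]=10 > arr[4]=1
(5, 7): arr[5]=18 > arr[7]=15
(6, 7): arr[6]=18 > arr[7]=15

Total inversions: 9

The array has 9 inversion(s): (0,1), (0,2), (0,3), (0,4), (1,4), (2,4), (3,4), (5,7), (6,7). Each pair (i,j) satisfies i < j and arr[i] > arr[j].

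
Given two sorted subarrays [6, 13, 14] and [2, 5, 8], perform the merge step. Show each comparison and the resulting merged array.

Merging process:

Compare 6 vs 2: take 2 from right. Merged: [2]
Compare 6 vs 5: take 5 from right. Merged: [2, 5]
Compare 6 vs 8: take 6 from left. Merged: [2, 5, 6]
Compare 13 vs 8: take 8 from right. Merged: [2, 5, 6, 8]
Append remaining from left: [13, 14]. Merged: [2, 5, 6, 8, 13, 14]

Final merged array: [2, 5, 6, 8, 13, 14]
Total comparisons: 4

The merged array is [2, 5, 6, 8, 13, 14], requiring 4 comparisons. The merge step runs in O(n) time where n is the total number of elements.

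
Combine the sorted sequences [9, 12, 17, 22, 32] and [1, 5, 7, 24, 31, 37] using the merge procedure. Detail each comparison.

Merging process:

Compare 9 vs 1: take 1 from right. Merged: [1]
Compare 9 vs 5: take 5 from right. Merged: [1, 5]
Compare 9 vs 7: take 7 from right. Merged: [1, 5, 7]
Compare 9 vs 24: take 9 from left. Merged: [1, 5, 7, 9]
Compare 12 vs 24: take 12 from left. Merged: [1, 5, 7, 9, 12]
Compare 17 vs 24: take 17 from left. Merged: [1, 5, 7, 9, 12, 17]
Compare 22 vs 24: take 22 from left. Merged: [1, 5, 7, 9, 12, 17, 22]
Compare 32 vs 24: take 24 from right. Merged: [1, 5, 7, 9, 12, 17, 22, 24]
Compare 32 vs 31: take 31 from right. Merged: [1, 5, 7, 9, 12, 17, 22, 24, 31]
Compare 32 vs 37: take 32 from left. Merged: [1, 5, 7, 9, 12, 17, 22, 24, 31, 32]
Append remaining from right: [37]. Merged: [1, 5, 7, 9, 12, 17, 22, 24, 31, 32, 37]

Final merged array: [1, 5, 7, 9, 12, 17, 22, 24, 31, 32, 37]
Total comparisons: 10

The merged array is [1, 5, 7, 9, 12, 17, 22, 24, 31, 32, 37], requiring 10 comparisons. The merge step runs in O(n) time where n is the total number of elements.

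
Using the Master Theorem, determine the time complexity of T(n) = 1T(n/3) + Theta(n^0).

Master Theorem for T(n) = 1T(n/3) + O(n^0):

a = 1, b = 3, c = 0
log_b(a) = log_3(1) = 0.0000

Case 2: c = 0 = log_3(1) = 0.0000
T(n) = O(n^0 log n) = O(log n)

For T(n) = 1T(n/3) + O(n^0): log_3(1) = 0.0000. This is Case 2 of the Master Theorem (c = log_b(a), equal work at all levels), giving O(log n).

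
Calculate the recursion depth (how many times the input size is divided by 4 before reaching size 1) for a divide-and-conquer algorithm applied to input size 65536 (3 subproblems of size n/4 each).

For divide and conquer with division factor 4:

Problem sizes at each level:
Level 0: 65536
Level 1: 16384
Level 2: 4096
Level 3: 1024
Level 4: 256
Level 5: 64
Level 6: 16
Level 7: 4
Level 8: 1

The root is level 0 and the size-1 base case is level 8 (the tree spans levels 0 through 8, i.e. 9 levels counting the root), so the depth is the number of divisions: log_4(65536) = 8

The recursion tree depth is log_4(65536) = 8. At each level, the problem size is divided by 4, so it takes 8 divisions to reduce to a base case of size 1. The algorithm makes 3 recursive calls at each level.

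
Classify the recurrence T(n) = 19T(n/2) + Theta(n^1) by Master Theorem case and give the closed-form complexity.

Master Theorem for T(n) = 19T(n/2) + O(n^1):

a = 19, b = 2, c = 1
log_b(a) = log_2(19) = 4.2479

Case 1: c = 1 < log_2(19) = 4.2479
T(n) = O(n^(log_2 19))

For T(n) = 19T(n/2) + O(n^1): log_2(19) = 4.2479. This is Case 1 of the Master Theorem (c < log_b(a), work dominated by leaves), giving O(n^(log_2 19)).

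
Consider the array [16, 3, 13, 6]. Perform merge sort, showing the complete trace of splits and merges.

Merge sort trace:

Split: [16, 3, 13, 6] -> [16, 3] and [13, 6]
  Split: [16, 3] -> [16] and [3]
  Merge: [16] + [3] -> [3, 16]
  Split: [13, 6] -> [13] and [6]
  Merge: [13] + [6] -> [6, 13]
Merge: [3, 16] + [6, 13] -> [3, 6, 13, 16]

Final sorted array: [3, 6, 13, 16]

The merge sort proceeds by recursively splitting the array and merging sorted halves.
After all merges, the sorted array is [3, 6, 13, 16].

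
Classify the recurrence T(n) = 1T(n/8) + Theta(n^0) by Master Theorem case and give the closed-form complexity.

Master Theorem for T(n) = 1T(n/8) + O(n^0):

a = 1, b = 8, c = 0
log_b(a) = log_8(1) = 0.0000

Case 2: c = 0 = log_8(1) = 0.0000
T(n) = O(n^0 log n) = O(log n)

For T(n) = 1T(n/8) + O(n^0): log_8(1) = 0.0000. This is Case 2 of the Master Theorem (c = log_b(a), equal work at all levels), giving O(log n).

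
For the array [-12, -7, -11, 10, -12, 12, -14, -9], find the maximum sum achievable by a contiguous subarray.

Using Kadane's algorithm on [-12, -7, -11, 10, -12, 12, -14, -9]:

Scanning through the array:
Position 1 (value -7): max_ending_here = -7, max_so_far = -7
Position 2 (value -11): max_ending_here = -11, max_so_far = -7
Position 3 (value 10): max_ending_here = 10, max_so_far = 10
Position 4 (value -12): max_ending_here = -2, max_so_far = 10
Position 5 (value 12): max_ending_here = 12, max_so_far = 12
Position 6 (value -14): max_ending_here = -2, max_so_far = 12
Position 7 (value -9): max_ending_here = -9, max_so_far = 12

Maximum subarray: [12]
Maximum sum: 12

The maximum subarray is [12] with sum 12. This subarray runs from index 5 to index 5.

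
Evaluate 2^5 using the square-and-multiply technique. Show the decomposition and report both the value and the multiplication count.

Computing 2^5 by squaring (build up from 2^1; each line after the first costs one multiplication):

2^1 = 2
2^2 = (2^1)^2 = 2^2 = 4
2^4 = (2^2)^2 = 4^2 = 16
2^5 = 2 * 2^4 = 2 * 16 = 32

Result: 32
Multiplications needed: 3 (3 lines after 2^1)

2^5 = 32. Using exponentiation by squaring, this requires 3 multiplications. The key idea: if the exponent is even, square the half-power; if odd, multiply by the base once.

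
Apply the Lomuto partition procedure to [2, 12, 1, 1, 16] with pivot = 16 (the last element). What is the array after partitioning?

Lomuto partition with pivot = 16:

Initial array: [2, 12, 1, 1, 16]

arr[0]=2 <= 16: swap with position 0, array becomes [2, 12, 1, 1, 16]
arr[1]=12 <= 16: swap with position 1, array becomes [2, 12, 1, 1, 16]
arr[2]=1 <= 16: swap with position 2, array becomes [2, 12, 1, 1, 16]
arr[3]=1 <= 16: swap with position 3, array becomes [2, 12, 1, 1, 16]

Place pivot at position 4: [2, 12, 1, 1, 16]
Pivot position: 4

After partitioning with pivot 16, the array becomes [2, 12, 1, 1, 16]. The pivot is placed at index 4. All elements to the left of the pivot are <= 16, and all elements to the right are > 16.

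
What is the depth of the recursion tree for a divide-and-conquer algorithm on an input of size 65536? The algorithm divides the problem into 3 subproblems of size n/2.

For divide and conquer with division factor 2:

Problem sizes at each level:
Level 0: 65536
Level 1: 32768
Level 2: 16384
Level 3: 8192
Level 4: 4096
Level 5: 2048
Level 6: 1024
Level 7: 512
Level 8: 256
Level 9: 128
Level 10: 64
Level 11: 32
Level 12: 16
Level 13: 8
Level 14: 4
Level 15: 2
Level 16: 1

The root is level 0 and the size-1 base case is level 16 (the tree spans levels 0 through 16, i.e. 17 levels counting the root), so the depth is the number of divisions: log_2(65536) = 16

The recursion tree depth is log_2(65536) = 16. At each level, the problem size is divided by 2, so it takes 16 divisions to reduce to a base case of size 1. The algorithm makes 3 recursive calls at each level.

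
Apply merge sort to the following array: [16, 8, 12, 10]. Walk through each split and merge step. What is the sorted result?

Merge sort trace:

Split: [16, 8, 12, 10] -> [16, 8] and [12, 10]
  Split: [16, 8] -> [16] and [8]
  Merge: [16] + [8] -> [8, 16]
  Split: [12, 10] -> [12] and [10]
  Merge: [12] + [10] -> [10, 12]
Merge: [8, 16] + [10, 12] -> [8, 10, 12, 16]

Final sorted array: [8, 10, 12, 16]

The merge sort proceeds by recursively splitting the array and merging sorted halves.
After all merges, the sorted array is [8, 10, 12, 16].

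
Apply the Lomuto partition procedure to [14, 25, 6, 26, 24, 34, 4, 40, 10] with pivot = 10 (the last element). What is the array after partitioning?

Lomuto partition with pivot = 10:

Initial array: [14, 25, 6, 26, 24, 34, 4, 40, 10]

arr[0]=14 > 10: no swap
arr[1]=25 > 10: no swap
arr[2]=6 <= 10: swap with position 0, array becomes [6, 25, 14, 26, 24, 34, 4, 40, 10]
arr[3]=26 > 10: no swap
arr[4]=24 > 10: no swap
arr[5]=34 > 10: no swap
arr[6]=4 <= 10: swap with position 1, array becomes [6, 4, 14, 26, 24, 34, 25, 40, 10]
arr[7]=40 > 10: no swap

Place pivot at position 2: [6, 4, 10, 26, 24, 34, 25, 40, 14]
Pivot position: 2

After partitioning with pivot 10, the array becomes [6, 4, 10, 26, 24, 34, 25, 40, 14]. The pivot is placed at index 2. All elements to the left of the pivot are <= 10, and all elements to the right are > 10.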